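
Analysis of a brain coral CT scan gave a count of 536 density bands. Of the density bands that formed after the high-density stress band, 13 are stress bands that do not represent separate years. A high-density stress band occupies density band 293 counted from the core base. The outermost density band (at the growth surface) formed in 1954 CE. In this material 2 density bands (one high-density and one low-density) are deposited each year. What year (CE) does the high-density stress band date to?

1839 CE

536 − 293 = 243 density bands lie beyond the high-density stress band toward the growth surface.
243 − 13 false = 230 true density bands after the high-density stress band.
Dividing by 2 density bands per year: 230 / 2 = 115 years.
Counting back 115 years from 1954 CE places the high-density stress band in 1954 − 115 = 1839 CE.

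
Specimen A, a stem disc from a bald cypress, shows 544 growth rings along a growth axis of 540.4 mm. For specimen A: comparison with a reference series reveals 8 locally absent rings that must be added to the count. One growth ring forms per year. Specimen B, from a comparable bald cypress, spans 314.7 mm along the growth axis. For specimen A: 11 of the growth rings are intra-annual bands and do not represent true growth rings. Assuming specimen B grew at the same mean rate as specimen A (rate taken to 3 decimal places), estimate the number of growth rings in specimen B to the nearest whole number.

Specimen A: adjusted count: 544 − 11 + 8 = 541 growth rings.
A: Extension rate ≈ 540.4 / 541 = 0.999 mm per year.
B spans 314.7 / 0.999 = 315.02 years ≈ 315 growth rings.

315 growth rings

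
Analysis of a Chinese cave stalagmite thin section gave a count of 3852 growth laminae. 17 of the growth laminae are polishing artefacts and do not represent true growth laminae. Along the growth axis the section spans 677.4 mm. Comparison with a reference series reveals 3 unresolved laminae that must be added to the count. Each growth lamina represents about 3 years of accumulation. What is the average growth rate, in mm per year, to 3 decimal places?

0.059 mm per year

Adjusted count: 3852 − 17 + 3 = 3838 growth laminae.
At 3 years per growth lamina, 3838 × 3 = 11514 years.
677.4 mm over 11514 years gives 677.4 / 11514 ≈ 0.059 mm per year.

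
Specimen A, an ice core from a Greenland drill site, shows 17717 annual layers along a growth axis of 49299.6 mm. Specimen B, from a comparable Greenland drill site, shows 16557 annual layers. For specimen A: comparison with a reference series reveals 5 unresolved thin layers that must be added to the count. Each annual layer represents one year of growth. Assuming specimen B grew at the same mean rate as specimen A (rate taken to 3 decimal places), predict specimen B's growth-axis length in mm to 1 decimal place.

Specimen A: after corrections the count is 17717 + 5 = 17722 annual layers.
A: 49299.6 mm over 17722 years gives 49299.6 / 17722 ≈ 2.782 mm per year.
For B, 2.782 mm/year × 16557 years = 46061.6 mm.

46061.6 mm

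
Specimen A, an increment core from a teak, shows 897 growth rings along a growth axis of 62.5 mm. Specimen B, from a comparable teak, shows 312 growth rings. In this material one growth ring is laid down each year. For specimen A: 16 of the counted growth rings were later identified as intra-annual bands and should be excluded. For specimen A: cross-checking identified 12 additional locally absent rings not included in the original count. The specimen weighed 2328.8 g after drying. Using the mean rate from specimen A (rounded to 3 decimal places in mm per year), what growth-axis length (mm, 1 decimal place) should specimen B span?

Specimen A: true growth ring count = 897 − 16 + 12 = 893.
A: Extension rate ≈ 62.5 / 893 = 0.070 mm/year.
B's length ≈ 0.070 × 312 = 21.8 mm.

21.8 mm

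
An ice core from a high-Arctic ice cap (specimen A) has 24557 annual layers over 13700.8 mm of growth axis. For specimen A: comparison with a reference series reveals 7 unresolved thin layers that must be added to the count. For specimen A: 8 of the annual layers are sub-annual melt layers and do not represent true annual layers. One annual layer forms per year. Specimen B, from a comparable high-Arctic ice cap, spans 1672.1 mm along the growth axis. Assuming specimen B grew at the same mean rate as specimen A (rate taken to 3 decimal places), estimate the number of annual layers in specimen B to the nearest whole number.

2997 annual layers

Specimen A: correcting the raw count gives 24557 − 8 + 7 = 24556 true annual layers.
A: Extension rate ≈ 13700.8 / 24556 = 0.558 mm per year.
For B, 1672.1 / 0.558 = 2996.59 years ≈ 2997 annual layers.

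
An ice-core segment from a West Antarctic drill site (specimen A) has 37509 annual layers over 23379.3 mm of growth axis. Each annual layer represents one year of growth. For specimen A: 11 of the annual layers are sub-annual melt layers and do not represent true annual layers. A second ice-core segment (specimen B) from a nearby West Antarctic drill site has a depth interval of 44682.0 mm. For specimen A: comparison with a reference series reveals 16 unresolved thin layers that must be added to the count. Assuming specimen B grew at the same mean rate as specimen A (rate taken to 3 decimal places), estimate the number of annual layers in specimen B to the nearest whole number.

71721 annual layers

Specimen A: adjusted count: 37509 − 11 + 16 = 37514 annual layers.
A: 23379.3 mm over 37514 years gives 23379.3 / 37514 ≈ 0.623 mm per year.
Specimen B: 44682.0 mm / 0.623 mm per year = 71720.71 years ≈ 71721 annual layers.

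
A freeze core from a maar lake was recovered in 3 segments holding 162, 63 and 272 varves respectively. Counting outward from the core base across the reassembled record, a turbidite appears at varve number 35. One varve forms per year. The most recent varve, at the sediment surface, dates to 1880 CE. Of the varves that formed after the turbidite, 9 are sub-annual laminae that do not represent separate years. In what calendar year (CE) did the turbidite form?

1427 CE

Total varves = 162 + 63 + 272 = 497.
Between varve 35 and the sediment surface there are 497 − 35 = 462 varves.
Removing the 9 false varves leaves 462 − 9 = 453 true varves beyond the turbidite.
The varve at the sediment surface is 1880 CE, so the turbidite dates to 1880 − 453 = 1427 CE.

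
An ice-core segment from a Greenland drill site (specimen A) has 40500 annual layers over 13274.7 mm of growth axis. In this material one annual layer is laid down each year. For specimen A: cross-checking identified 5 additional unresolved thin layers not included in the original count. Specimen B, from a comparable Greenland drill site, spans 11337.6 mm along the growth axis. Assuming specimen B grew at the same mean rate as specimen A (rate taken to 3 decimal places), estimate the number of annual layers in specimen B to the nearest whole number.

Specimen A: adjusted count: 40500 + 5 = 40505 annual layers.
A: Mean rate = 13274.7 mm / 40505 years ≈ 0.328 mm/year.
For B, 11337.6 / 0.328 = 34565.85 years ≈ 34566 annual layers.

34566 annual layers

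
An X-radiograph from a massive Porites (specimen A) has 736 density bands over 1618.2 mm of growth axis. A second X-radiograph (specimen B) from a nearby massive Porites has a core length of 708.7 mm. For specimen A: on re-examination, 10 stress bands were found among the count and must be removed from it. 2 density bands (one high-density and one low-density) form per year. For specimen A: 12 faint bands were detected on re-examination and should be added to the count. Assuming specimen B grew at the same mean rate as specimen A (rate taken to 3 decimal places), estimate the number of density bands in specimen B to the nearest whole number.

Specimen A: after corrections the count is 736 − 10 + 12 = 738 density bands.
Specimen A: with 2 density bands per year, 738 / 2 = 369 years.
A: Mean rate = 1618.2 mm / 369 years ≈ 4.385 mm/year.
For B, 708.7 / 4.385 = 161.62 years; at 2 density bands per year that is 161.62 × 2 ≈ 323 density bands.

323 density bands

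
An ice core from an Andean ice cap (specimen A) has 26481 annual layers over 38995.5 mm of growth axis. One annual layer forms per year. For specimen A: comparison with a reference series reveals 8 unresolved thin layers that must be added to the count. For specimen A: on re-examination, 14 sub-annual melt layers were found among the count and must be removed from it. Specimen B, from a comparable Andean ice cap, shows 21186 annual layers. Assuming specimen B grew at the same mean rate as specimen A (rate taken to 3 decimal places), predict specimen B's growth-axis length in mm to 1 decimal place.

Specimen A: correcting the raw count gives 26481 − 14 + 8 = 26475 true annual layers.
A: Extension rate ≈ 38995.5 / 26475 = 1.473 mm per year.
For B, 1.473 mm/year × 21186 years = 31207.0 mm.

31207.0 mm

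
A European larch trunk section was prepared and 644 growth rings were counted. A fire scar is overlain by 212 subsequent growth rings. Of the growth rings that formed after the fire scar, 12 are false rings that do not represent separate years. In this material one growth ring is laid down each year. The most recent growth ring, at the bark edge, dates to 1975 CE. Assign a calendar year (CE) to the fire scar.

There are 212 growth rings younger than the fire scar.
Removing the 12 false growth rings leaves 212 − 12 = 200 true growth rings beyond the fire scar.
The growth ring at the bark edge is 1975 CE, so the fire scar dates to 1975 − 200 = 1775 CE.

1775 CE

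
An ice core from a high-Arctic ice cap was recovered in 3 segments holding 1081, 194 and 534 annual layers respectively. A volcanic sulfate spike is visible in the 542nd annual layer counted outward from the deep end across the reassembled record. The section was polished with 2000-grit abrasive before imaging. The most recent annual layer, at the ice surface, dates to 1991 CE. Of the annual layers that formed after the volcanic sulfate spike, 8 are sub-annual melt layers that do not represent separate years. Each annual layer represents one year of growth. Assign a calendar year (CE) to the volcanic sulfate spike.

Total annual layers = 1081 + 194 + 534 = 1809.
The volcanic sulfate spike sits at annual layer 542 from the deep end, so 1809 − 542 = 1267 annual layers formed after it.
Removing the 8 false annual layers leaves 1267 − 8 = 1259 true annual layers beyond the volcanic sulfate spike.
Counting back 1259 years from 1991 CE places the volcanic sulfate spike in 1991 − 1259 = 732 CE.

732 CE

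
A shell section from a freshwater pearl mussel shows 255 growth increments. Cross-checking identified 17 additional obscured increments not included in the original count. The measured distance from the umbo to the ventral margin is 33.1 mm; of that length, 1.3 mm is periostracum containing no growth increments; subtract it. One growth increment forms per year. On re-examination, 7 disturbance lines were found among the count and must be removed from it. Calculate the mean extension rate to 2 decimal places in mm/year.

0.12 mm/year

Adjusted count: 255 − 7 + 17 = 265 growth increments.
Net length = 33.1 − 1.3 = 31.8 mm.
Extension rate ≈ 31.8 / 265 = 0.12 mm/year.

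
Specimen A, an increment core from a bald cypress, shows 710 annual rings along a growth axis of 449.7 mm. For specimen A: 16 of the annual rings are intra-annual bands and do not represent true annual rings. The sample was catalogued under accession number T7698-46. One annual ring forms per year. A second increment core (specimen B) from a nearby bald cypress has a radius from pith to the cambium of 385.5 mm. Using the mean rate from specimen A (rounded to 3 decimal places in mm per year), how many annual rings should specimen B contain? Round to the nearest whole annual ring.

595 annual rings

Specimen A: after corrections the count is 710 − 16 = 694 annual rings.
A: 449.7 mm over 694 years gives 449.7 / 694 ≈ 0.648 mm per year.
B spans 385.5 / 0.648 = 594.91 years ≈ 595 annual rings.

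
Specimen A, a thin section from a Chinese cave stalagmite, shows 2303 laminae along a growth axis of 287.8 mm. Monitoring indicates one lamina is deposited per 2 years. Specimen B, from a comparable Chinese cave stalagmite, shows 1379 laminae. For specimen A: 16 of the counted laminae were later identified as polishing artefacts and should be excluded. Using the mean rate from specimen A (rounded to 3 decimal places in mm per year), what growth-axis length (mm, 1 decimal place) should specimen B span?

Specimen A: true lamina count = 2303 − 16 = 2287.
Specimen A: 2287 laminae at 2 years each span 2287 × 2 = 4574 years.
A: Extension rate ≈ 287.8 / 4574 = 0.063 mm/year.
Specimen B: 1379 laminae at 2 years each span 1379 × 2 = 2758 years. Length of B = 0.063 × 2758 = 173.8 mm.

173.8 mm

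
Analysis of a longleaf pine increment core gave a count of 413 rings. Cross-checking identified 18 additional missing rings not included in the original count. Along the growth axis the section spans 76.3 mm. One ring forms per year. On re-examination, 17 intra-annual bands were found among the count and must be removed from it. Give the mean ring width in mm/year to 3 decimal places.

0.184 mm/year

Adjusted count: 413 − 17 + 18 = 414 rings.
76.3 mm over 414 years gives 76.3 / 414 ≈ 0.184 mm/year.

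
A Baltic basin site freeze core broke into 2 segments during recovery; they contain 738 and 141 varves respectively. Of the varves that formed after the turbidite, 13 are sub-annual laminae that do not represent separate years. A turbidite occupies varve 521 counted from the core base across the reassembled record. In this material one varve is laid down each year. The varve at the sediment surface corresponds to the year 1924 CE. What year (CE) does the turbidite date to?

1579 CE

Total varves = 738 + 141 = 879.
The turbidite sits at varve 521 from the core base, so 879 − 521 = 358 varves formed after it.
Excluding 13 false varves: 358 − 13 = 345.
Counting back 345 years from 1924 CE places the turbidite in 1924 − 345 = 1579 CE.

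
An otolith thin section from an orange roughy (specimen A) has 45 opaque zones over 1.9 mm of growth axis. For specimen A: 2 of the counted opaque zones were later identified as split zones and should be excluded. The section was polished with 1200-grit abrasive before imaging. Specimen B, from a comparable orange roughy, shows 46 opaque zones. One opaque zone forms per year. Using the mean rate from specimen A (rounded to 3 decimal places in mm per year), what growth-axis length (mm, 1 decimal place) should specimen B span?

2.0 mm

Specimen A: correcting the raw count gives 45 − 2 = 43 true opaque zones.
A: 1.9 mm over 43 years gives 1.9 / 43 ≈ 0.044 mm/yr.
B's length ≈ 0.044 × 46 = 2.0 mm.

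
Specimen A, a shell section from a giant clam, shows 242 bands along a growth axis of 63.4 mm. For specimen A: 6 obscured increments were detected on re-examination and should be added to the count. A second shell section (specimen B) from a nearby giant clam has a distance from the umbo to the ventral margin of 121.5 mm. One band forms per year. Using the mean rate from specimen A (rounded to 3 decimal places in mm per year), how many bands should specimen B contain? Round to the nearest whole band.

Specimen A: adjusted count: 242 + 6 = 248 bands.
A: Extension rate ≈ 63.4 / 248 = 0.256 mm/year.
B spans 121.5 / 0.256 = 474.61 years ≈ 475 bands.

475 bands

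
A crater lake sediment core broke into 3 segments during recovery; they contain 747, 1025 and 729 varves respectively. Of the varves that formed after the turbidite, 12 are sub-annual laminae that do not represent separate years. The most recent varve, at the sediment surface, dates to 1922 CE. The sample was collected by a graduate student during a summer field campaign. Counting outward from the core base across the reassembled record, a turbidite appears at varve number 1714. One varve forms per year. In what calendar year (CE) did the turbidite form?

1147 CE

Total varves = 747 + 1025 + 729 = 2501.
The turbidite sits at varve 1714 from the core base, so 2501 − 1714 = 787 varves formed after it.
Excluding 12 false varves: 787 − 12 = 775.
Counting back 775 years from 1922 CE places the turbidite in 1922 − 775 = 1147 CE.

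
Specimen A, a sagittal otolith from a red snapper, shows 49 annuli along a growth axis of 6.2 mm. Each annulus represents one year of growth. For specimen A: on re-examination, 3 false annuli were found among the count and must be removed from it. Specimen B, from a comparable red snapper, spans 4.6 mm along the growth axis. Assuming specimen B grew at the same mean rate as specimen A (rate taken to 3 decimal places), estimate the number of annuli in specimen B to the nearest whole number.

34 annuli

Specimen A: true annulus count = 49 − 3 = 46.
A: 6.2 mm over 46 years gives 6.2 / 46 ≈ 0.135 mm per year.
Specimen B: 4.6 mm / 0.135 mm per year = 34.07 years ≈ 34 annuli.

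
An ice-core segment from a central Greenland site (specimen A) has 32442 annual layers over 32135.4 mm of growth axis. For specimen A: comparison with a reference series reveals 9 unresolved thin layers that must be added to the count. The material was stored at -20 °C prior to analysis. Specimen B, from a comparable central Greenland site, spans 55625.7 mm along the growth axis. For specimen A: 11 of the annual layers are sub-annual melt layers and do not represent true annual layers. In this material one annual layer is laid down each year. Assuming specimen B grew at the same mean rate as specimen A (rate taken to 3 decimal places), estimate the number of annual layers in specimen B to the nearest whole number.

Specimen A: true annual layer count = 32442 − 11 + 9 = 32440.
A: Mean rate = 32135.4 mm / 32440 years ≈ 0.991 mm per year.
B spans 55625.7 / 0.991 = 56130.88 years ≈ 56131 annual layers.

56131 annual layers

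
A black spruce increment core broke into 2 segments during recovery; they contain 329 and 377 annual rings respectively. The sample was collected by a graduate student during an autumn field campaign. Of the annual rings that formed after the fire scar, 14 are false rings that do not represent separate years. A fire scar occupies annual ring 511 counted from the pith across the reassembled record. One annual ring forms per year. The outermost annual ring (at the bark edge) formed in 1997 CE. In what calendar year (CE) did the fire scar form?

Total annual rings = 329 + 377 = 706.
The fire scar sits at annual ring 511 from the pith, so 706 − 511 = 195 annual rings formed after it.
Excluding 14 false annual rings: 195 − 14 = 181.
1997 − 181 = 1816 CE.

1816 CE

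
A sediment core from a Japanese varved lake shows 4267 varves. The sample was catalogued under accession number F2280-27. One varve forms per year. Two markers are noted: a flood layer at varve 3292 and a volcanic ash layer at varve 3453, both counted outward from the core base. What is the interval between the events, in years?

161 years

3453 − 3292 = 161 varves lie between the two events.
That is 161 years at one varve per year.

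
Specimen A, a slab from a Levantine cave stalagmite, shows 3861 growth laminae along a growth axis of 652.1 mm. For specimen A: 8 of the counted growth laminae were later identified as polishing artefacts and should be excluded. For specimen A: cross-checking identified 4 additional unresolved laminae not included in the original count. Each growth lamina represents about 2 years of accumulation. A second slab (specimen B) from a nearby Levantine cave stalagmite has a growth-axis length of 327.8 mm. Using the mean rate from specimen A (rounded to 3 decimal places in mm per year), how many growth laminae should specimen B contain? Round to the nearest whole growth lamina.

1928 growth laminae

Specimen A: correcting the raw count gives 3861 − 8 + 4 = 3857 true growth laminae.
Specimen A: 3857 growth laminae at 2 years each span 3857 × 2 = 7714 years.
A: Mean rate = 652.1 mm / 7714 years ≈ 0.085 mm/yr.
Specimen B: 327.8 mm / 0.085 mm per year = 3856.47 years; at 2 years per growth lamina that is 3856.47 / 2 ≈ 1928 growth laminae.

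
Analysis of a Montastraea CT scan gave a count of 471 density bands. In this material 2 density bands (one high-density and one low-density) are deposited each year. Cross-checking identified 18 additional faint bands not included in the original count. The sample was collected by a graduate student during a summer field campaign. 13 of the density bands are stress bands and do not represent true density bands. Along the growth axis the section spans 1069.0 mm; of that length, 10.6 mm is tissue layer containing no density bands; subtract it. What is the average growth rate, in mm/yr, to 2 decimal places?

4.45 mm/yr

After corrections the count is 471 − 13 + 18 = 476 density bands.
With 2 density bands per year, 476 / 2 = 238 years.
Removing the 10.6 mm offcut leaves 1069.0 − 10.6 = 1058.4 mm.
Extension rate ≈ 1058.4 / 238 = 4.45 mm/yr.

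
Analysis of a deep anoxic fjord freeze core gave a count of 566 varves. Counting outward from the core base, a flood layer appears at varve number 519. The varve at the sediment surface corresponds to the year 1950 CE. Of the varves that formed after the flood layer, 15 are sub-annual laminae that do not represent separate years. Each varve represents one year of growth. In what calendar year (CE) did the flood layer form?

The flood layer sits at varve 519 from the core base, so 566 − 519 = 47 varves formed after it.
Excluding 15 false varves: 47 − 15 = 32.
1950 − 32 = 1918 CE.

1918 CE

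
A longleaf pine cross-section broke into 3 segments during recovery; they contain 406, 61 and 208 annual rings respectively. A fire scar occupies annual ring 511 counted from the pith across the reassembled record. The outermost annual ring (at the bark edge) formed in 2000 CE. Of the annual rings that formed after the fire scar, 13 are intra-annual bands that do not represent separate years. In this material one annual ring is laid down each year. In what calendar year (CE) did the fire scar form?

Total annual rings = 406 + 61 + 208 = 675.
Between annual ring 511 and the bark edge there are 675 − 511 = 164 annual rings.
164 − 13 false = 151 true annual rings after the fire scar.
The annual ring at the bark edge is 2000 CE, so the fire scar dates to 2000 − 151 = 1849 CE.

1849 CE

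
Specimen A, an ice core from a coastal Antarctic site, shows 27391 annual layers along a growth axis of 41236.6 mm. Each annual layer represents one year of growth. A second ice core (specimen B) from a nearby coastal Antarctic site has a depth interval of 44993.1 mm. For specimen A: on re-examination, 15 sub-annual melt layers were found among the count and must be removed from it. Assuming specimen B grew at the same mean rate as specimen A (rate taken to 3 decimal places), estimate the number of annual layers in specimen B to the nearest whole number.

29876 annual layers

Specimen A: true annual layer count = 27391 − 15 = 27376.
A: Extension rate ≈ 41236.6 / 27376 = 1.506 mm/yr.
Specimen B: 44993.1 mm / 1.506 mm per year = 29875.90 years ≈ 29876 annual layers.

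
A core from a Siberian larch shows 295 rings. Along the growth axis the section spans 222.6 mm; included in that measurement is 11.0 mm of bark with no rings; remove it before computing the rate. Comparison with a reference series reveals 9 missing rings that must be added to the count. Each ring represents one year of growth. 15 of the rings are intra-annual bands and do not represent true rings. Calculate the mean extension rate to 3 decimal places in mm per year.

True ring count = 295 − 15 + 9 = 289.
Net length = 222.6 − 11.0 = 211.6 mm.
Extension rate ≈ 211.6 / 289 = 0.732 mm per year.

0.732 mm per year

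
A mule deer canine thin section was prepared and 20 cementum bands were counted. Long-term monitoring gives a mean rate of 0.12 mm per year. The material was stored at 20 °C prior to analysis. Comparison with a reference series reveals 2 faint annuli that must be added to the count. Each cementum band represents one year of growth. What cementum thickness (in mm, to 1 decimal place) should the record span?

After corrections the count is 20 + 2 = 22 cementum bands.
Predicted length = 0.12 mm/year × 22 years = 2.6 mm.

2.6 mm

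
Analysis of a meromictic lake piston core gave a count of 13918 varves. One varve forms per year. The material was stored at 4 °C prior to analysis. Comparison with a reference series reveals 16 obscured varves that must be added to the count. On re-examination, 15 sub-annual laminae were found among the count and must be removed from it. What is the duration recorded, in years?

13919 yr

Correcting the raw count gives 13918 − 15 + 16 = 13919 true varves.
At one varve per year, that is 13919 years.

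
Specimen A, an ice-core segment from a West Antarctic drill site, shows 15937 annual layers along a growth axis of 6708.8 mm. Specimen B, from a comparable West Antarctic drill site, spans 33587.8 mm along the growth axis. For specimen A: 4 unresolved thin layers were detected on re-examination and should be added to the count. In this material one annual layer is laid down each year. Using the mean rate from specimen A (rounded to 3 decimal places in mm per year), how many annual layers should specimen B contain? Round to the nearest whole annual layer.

Specimen A: correcting the raw count gives 15937 + 4 = 15941 true annual layers.
A: Extension rate ≈ 6708.8 / 15941 = 0.421 mm/year.
For B, 33587.8 / 0.421 = 79781.00 years ≈ 79781 annual layers.

79781 annual layers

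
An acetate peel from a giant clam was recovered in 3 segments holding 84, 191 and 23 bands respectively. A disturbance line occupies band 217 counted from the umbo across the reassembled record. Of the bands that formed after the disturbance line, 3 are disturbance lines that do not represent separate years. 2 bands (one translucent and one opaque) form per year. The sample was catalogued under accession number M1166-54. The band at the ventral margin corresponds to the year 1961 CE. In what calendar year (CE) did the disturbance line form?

1922 CE

Total bands = 84 + 191 + 23 = 298.
298 − 217 = 81 bands lie beyond the disturbance line toward the ventral margin.
81 − 3 false = 78 true bands after the disturbance line.
With 2 bands per year, 78 / 2 = 39 years.
The band at the ventral margin is 1961 CE, so the disturbance line dates to 1961 − 39 = 1922 CE.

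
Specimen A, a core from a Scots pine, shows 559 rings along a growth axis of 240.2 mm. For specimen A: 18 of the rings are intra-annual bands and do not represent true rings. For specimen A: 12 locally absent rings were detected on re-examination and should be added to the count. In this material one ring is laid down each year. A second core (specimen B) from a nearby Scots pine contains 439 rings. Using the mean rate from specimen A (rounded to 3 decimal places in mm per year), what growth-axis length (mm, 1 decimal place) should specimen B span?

Specimen A: adjusted count: 559 − 18 + 12 = 553 rings.
A: 240.2 mm over 553 years gives 240.2 / 553 ≈ 0.434 mm/yr.
B's length ≈ 0.434 × 439 = 190.5 mm.

190.5 mm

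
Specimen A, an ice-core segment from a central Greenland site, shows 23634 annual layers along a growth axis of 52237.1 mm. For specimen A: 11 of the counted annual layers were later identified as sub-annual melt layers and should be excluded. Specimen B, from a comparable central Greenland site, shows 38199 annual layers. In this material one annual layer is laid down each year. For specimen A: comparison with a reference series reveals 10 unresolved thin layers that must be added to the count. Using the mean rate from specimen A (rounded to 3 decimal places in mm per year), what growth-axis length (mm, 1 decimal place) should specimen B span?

84419.8 mm

Specimen A: adjusted count: 23634 − 11 + 10 = 23633 annual layers.
A: Extension rate ≈ 52237.1 / 23633 = 2.210 mm per year.
B's length ≈ 2.210 × 38199 = 84419.8 mm.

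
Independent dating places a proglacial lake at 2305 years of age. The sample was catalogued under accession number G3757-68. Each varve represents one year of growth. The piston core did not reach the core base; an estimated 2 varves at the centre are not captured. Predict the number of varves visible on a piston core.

2303 varves

Expected varves over 2305 years: 2305.
Less the 2 uncaptured varves: 2305 − 2 = 2303.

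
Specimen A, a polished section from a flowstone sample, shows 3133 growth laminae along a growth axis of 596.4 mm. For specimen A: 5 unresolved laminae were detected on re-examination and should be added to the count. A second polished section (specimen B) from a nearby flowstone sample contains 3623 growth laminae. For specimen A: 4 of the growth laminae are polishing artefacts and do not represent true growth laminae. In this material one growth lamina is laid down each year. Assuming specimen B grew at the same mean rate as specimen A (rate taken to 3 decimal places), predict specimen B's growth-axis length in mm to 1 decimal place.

Specimen A: correcting the raw count gives 3133 − 4 + 5 = 3134 true growth laminae.
A: Extension rate ≈ 596.4 / 3134 = 0.190 mm per year.
B's length ≈ 0.190 × 3623 = 688.4 mm.

688.4 mm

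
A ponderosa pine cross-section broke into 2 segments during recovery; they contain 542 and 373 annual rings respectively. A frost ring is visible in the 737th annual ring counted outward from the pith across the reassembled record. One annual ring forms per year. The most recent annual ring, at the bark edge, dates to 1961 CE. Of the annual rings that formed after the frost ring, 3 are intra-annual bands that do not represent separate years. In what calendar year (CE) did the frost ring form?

Total annual rings = 542 + 373 = 915.
Between annual ring 737 and the bark edge there are 915 − 737 = 178 annual rings.
Removing the 3 false annual rings leaves 178 − 3 = 175 true annual rings beyond the frost ring.
The annual ring at the bark edge is 1961 CE, so the frost ring dates to 1961 − 175 = 1786 CE.

1786 CE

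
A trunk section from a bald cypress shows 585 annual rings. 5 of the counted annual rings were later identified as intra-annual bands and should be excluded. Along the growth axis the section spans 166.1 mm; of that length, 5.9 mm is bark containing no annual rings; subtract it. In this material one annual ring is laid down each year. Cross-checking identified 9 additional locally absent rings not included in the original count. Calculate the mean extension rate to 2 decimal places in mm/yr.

0.27 mm/yr

Correcting the raw count gives 585 − 5 + 9 = 589 true annual rings.
Net length = 166.1 − 5.9 = 160.2 mm.
Extension rate ≈ 160.2 / 589 = 0.27 mm/yr.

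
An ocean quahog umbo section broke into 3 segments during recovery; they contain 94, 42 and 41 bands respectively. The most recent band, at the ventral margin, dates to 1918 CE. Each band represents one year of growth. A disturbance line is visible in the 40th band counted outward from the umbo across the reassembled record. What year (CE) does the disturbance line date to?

1781 CE

Total bands = 94 + 42 + 41 = 177.
Between band 40 and the ventral margin there are 177 − 40 = 137 bands.
1918 − 137 = 1781 CE.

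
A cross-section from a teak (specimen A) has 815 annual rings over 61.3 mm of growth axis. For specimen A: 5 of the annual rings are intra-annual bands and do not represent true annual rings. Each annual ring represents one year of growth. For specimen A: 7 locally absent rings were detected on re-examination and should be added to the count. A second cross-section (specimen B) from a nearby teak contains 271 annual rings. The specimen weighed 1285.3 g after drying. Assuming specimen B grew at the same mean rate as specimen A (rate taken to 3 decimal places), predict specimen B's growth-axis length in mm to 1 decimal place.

20.3 mm

Specimen A: correcting the raw count gives 815 − 5 + 7 = 817 true annual rings.
A: 61.3 mm over 817 years gives 61.3 / 817 ≈ 0.075 mm/year.
B's length ≈ 0.075 × 271 = 20.3 mm.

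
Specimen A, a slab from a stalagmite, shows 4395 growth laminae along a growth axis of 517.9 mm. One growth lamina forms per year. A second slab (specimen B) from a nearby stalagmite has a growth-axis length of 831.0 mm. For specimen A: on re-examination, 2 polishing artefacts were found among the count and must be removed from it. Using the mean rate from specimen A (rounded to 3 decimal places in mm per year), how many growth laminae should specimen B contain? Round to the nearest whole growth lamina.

7042 growth laminae

Specimen A: after corrections the count is 4395 − 2 = 4393 growth laminae.
A: Mean rate = 517.9 mm / 4393 years ≈ 0.118 mm/year.
Specimen B: 831.0 mm / 0.118 mm per year = 7042.37 years ≈ 7042 growth laminae.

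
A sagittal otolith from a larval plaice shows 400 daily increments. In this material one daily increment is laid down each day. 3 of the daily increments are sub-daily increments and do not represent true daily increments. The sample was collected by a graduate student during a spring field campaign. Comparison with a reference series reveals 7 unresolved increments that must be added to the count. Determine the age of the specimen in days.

404 days

Adjusted count: 400 − 3 + 7 = 404 daily increments.
At one daily increment per day, that is 404 days.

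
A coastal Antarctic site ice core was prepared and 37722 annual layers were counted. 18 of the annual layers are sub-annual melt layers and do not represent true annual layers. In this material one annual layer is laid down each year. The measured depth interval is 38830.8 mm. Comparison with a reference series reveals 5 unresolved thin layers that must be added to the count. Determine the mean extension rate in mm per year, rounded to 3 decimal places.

1.030 mm per year

After corrections the count is 37722 − 18 + 5 = 37709 annual layers.
38830.8 mm over 37709 years gives 38830.8 / 37709 ≈ 1.030 mm per year.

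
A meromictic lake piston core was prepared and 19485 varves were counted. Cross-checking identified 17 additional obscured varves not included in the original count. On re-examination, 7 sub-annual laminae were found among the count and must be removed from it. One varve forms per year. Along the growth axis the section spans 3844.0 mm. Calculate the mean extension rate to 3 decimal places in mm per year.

True varve count = 19485 − 7 + 17 = 19495.
3844.0 mm over 19495 years gives 3844.0 / 19495 ≈ 0.197 mm per year.

0.197 mm per year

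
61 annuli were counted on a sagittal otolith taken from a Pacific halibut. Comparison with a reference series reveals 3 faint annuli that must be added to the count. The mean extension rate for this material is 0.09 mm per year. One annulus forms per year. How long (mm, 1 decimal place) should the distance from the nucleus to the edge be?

5.8 mm

Correcting the raw count gives 61 + 3 = 64 true annuli.
Predicted length = 0.09 mm/year × 64 years = 5.8 mm.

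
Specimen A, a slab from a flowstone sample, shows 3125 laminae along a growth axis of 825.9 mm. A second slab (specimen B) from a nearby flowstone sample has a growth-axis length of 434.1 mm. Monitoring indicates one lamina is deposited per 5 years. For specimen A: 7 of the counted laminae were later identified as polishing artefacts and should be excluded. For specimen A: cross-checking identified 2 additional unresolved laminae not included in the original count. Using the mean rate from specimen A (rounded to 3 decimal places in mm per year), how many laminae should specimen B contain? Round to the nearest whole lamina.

Specimen A: correcting the raw count gives 3125 − 7 + 2 = 3120 true laminae.
Specimen A: 3120 laminae at 5 years each span 3120 × 5 = 15600 years.
A: Extension rate ≈ 825.9 / 15600 = 0.053 mm/year.
Specimen B: 434.1 mm / 0.053 mm per year = 8190.57 years; at 5 years per lamina that is 8190.57 / 5 ≈ 1638 laminae.

1638 laminae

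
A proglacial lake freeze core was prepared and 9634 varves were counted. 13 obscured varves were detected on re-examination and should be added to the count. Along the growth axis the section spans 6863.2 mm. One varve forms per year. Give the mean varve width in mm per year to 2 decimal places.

0.71 mm per year

After corrections the count is 9634 + 13 = 9647 varves.
Mean rate = 6863.2 mm / 9647 years ≈ 0.71 mm per year.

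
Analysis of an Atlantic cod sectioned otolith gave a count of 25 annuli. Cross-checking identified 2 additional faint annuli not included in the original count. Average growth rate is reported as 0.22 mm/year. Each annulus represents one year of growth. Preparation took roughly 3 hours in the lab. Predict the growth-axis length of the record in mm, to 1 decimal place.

True annulus count = 25 + 2 = 27.
Predicted length = 0.22 mm/year × 27 years = 5.9 mm.

5.9 mm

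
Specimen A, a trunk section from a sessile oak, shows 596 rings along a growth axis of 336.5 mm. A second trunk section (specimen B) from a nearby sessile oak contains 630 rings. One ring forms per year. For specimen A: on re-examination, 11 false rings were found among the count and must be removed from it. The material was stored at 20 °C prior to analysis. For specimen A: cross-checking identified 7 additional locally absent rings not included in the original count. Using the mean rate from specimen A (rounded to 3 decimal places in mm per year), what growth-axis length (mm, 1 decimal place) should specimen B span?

357.8 mm

Specimen A: after corrections the count is 596 − 11 + 7 = 592 rings.
A: 336.5 mm over 592 years gives 336.5 / 592 ≈ 0.568 mm per year.
Length of B = 0.568 × 630 = 357.8 mm.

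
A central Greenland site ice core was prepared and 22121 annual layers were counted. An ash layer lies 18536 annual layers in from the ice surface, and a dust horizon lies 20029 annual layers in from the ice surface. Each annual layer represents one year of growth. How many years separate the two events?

1493 years

Separation: 20029 − 18536 = 1493 annual layers.
At one annual layer per year, 1493 years elapsed between them.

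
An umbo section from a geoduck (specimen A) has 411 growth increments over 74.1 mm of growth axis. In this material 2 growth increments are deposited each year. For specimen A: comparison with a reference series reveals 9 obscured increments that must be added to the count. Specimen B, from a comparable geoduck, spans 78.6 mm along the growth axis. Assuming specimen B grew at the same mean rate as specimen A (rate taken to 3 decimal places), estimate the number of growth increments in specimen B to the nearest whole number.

445 growth increments

Specimen A: true growth increment count = 411 + 9 = 420.
Specimen A: dividing by 2 growth increments per year: 420 / 2 = 210 years.
A: 74.1 mm over 210 years gives 74.1 / 210 ≈ 0.353 mm/yr.
B spans 78.6 / 0.353 = 222.66 years; at 2 growth increments per year that is 222.66 × 2 ≈ 445 growth increments.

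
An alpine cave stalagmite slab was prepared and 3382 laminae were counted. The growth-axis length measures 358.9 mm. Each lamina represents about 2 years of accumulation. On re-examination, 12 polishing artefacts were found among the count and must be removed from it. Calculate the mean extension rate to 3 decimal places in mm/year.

Adjusted count: 3382 − 12 = 3370 laminae.
Multiplying by 2 years per lamina: 3370 × 2 = 6740 years.
Extension rate ≈ 358.9 / 6740 = 0.053 mm/year.

0.053 mm/year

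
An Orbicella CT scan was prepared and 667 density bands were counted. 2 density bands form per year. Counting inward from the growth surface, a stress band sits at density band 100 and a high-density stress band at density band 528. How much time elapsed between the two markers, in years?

214 yr

The two markers are separated by 528 − 100 = 428 density bands.
428 density bands at 2 per year is 428 / 2 = 214 years.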